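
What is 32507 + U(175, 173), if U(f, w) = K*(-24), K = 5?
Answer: 32387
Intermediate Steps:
U(f, w) = -120 (U(f, w) = 5*(-24) = -120)
32507 + U(175, 173) = 32507 - 120 = 32387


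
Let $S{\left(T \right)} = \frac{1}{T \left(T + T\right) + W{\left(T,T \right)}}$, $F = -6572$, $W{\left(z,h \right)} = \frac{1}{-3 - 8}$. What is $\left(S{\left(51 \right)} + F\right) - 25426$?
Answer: $- \frac{1830957547}{57221} \approx -31998.0$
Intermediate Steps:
$W{\left(z,h \right)} = - \frac{1}{11}$ ($W{\left(z,h \right)} = \frac{1}{-11} = - \frac{1}{11}$)
$S{\left(T \right)} = \frac{1}{- \frac{1}{11} + 2 T^{2}}$ ($S{\left(T \right)} = \frac{1}{T \left(T + T\right) - \frac{1}{11}} = \frac{1}{T 2 T - \frac{1}{11}} = \frac{1}{2 T^{2} - \frac{1}{11}} = \frac{1}{- \frac{1}{11} + 2 T^{2}}$)
$\left(S{\left(51 \right)} + F\right) - 25426 = \left(\frac{11}{-1 + 22 \cdot 51^{2}} - 6572\right) - 25426 = \left(\frac{11}{-1 + 22 \cdot 2601} - 6572\right) - 25426 = \left(\frac{11}{-1 + 57222} - 6572\right) - 25426 = \left(\frac{11}{57221} - 6572\right) - 25426 = - \frac{376056401}{57221} - 25426 = - \frac{1830957547}{57221}$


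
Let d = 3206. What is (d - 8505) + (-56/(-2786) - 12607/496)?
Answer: -525539305/98704 ≈ -5324.4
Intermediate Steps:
(d - 8505) + (-56/(-2786) - 12607/496) = (3206 - 8505) + (-56/(-2786) - 12607/496) = -5299 + (-56*(-1/2786) - 12607*1/496) = -5299 + (4/199 - 12607/496) = -5299 - 2506809/98704 = -525539305/98704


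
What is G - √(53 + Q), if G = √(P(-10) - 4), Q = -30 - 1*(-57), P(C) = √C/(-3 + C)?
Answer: -4*√5 + √(-676 - 13*I*√10)/13 ≈ -8.8835 - 2.0009*I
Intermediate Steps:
P(C) = √C/(-3 + C)
Q = 27 (Q = -30 + 57 = 27)
G = √(-4 - I*√10/13) (G = √(√(-10)/(-3 - 10) - 4) = √((I*√10)/(-13) - 4) = √((I*√10)*(-1/13) - 4) = √(-I*√10/13 - 4) = √(-4 - I*√10/13) ≈ 0.06079 - 2.0009*I)
G - √(53 + Q) = √(-676 - 13*I*√10)/13 - √(53 + 27) = √(-676 - 13*I*√10)/13 - √80 = √(-676 - 13*I*√10)/13 - 4*√5 = -4*√5 + √(-676 - 13*I*√10)/13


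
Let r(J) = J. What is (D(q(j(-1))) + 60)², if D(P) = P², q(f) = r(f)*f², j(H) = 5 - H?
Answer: 2182384656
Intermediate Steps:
q(f) = f³ (q(f) = f*f² = f³)
(D(q(j(-1))) + 60)² = (((5 - 1*(-1))³)² + 60)² = (((5 + 1)³)² + 60)² = ((6³)² + 60)² = (216² + 60)² = (46656 + 60)² = 46716² = 2182384656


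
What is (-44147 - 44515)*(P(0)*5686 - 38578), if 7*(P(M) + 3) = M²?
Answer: 4932799032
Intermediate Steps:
P(M) = -3 + M²/7
(-44147 - 44515)*(P(0)*5686 - 38578) = (-44147 - 44515)*((-3 + (⅐)*0²)*5686 - 38578) = -88662*((-3 + (⅐)*0)*5686 - 38578) = -88662*((-3 + 0)*5686 - 38578) = -88662*(-3*5686 - 38578) = -88662*(-17058 - 38578) = -88662*(-55636) = 4932799032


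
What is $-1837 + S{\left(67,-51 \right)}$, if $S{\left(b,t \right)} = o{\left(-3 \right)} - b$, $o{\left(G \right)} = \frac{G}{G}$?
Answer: $-1903$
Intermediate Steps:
$o{\left(G \right)} = 1$
$S{\left(b,t \right)} = 1 - b$
$-1837 + S{\left(67,-51 \right)} = -1837 + \left(1 - 67\right) = -1837 - 66 = -1903$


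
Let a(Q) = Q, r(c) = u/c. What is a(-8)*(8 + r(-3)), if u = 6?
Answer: -48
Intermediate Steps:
r(c) = 6/c
a(-8)*(8 + r(-3)) = -8*(8 + 6/(-3)) = -8*(8 + 6*(-⅓)) = -8*(8 - 2) = -8*6 = -48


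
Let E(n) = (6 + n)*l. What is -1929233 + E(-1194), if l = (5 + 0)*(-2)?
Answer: -1917353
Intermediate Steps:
l = -10 (l = 5*(-2) = -10)
E(n) = -60 - 10*n (E(n) = (6 + n)*(-10) = -60 - 10*n)
-1929233 + E(-1194) = -1929233 + (-60 - 10*(-1194)) = -1929233 + (-60 + 11940) = -1929233 + 11880 = -1917353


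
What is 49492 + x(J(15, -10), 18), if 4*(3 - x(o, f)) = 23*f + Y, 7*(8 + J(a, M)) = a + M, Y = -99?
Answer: 197665/4 ≈ 49416.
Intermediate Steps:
J(a, M) = -8 + M/7 + a/7 (J(a, M) = -8 + (a + M)/7 = -8 + (M + a)/7 = -8 + (M/7 + a/7) = -8 + M/7 + a/7)
x(o, f) = 111/4 - 23*f/4 (x(o, f) = 3 - (23*f - 99)/4 = 3 - (-99 + 23*f)/4 = 3 + (99/4 - 23*f/4) = 111/4 - 23*f/4)
49492 + x(J(15, -10), 18) = 49492 + (111/4 - 23/4*18) = 49492 + (111/4 - 207/2) = 49492 - 303/4 = 197665/4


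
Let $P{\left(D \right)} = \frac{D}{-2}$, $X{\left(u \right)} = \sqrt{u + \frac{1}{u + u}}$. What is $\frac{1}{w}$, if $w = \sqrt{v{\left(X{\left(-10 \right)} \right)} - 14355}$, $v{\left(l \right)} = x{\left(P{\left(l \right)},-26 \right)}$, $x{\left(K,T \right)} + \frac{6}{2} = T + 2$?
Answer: $- \frac{i \sqrt{1598}}{4794} \approx - 0.0083385 i$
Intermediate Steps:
$X{\left(u \right)} = \sqrt{u + \frac{1}{2 u}}$
$P{\left(D \right)} = - \frac{D}{2}$ ($P{\left(D \right)} = D \left(- \frac{1}{2}\right) = - \frac{D}{2}$)
$x{\left(K,T \right)} = -1 + T$ ($x{\left(K,T \right)} = -3 + \left(T + 2\right) = -3 + \left(2 + T\right) = -1 + T$)
$v{\left(l \right)} = -27$ ($v{\left(l \right)} = -1 - 26 = -27$)
$w = 3 i \sqrt{1598}$ ($w = \sqrt{-27 - 14355} = \sqrt{-14382} = 3 i \sqrt{1598} \approx 119.92 i$)
$\frac{1}{w} = \frac{1}{3 i \sqrt{1598}} = - \frac{i \sqrt{1598}}{4794}$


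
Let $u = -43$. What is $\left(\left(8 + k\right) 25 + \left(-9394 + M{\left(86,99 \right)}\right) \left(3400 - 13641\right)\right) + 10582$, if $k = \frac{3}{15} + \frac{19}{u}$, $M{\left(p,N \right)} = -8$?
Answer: $\frac{4140756292}{43} \approx 9.6297 \cdot 10^{7}$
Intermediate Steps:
$k = - \frac{52}{215}$ ($k = \frac{3}{15} + \frac{19}{-43} = 3 \cdot \frac{1}{15} + 19 \left(- \frac{1}{43}\right) = \frac{1}{5} - \frac{19}{43} = - \frac{52}{215} \approx -0.24186$)
$\left(\left(8 + k\right) 25 + \left(-9394 + M{\left(86,99 \right)}\right) \left(3400 - 13641\right)\right) + 10582 = \left(\left(8 - \frac{52}{215}\right) 25 + \left(-9394 - 8\right) \left(3400 - 13641\right)\right) + 10582 = \left(\frac{1668}{215} \cdot 25 - -96285882\right) + 10582 = \left(\frac{8340}{43} + 96285882\right) + 10582 = \frac{4140301266}{43} + 10582 = \frac{4140756292}{43}$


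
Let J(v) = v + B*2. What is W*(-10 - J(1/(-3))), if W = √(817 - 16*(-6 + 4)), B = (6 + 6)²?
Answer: -893*√849/3 ≈ -8673.3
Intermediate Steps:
B = 144 (B = 12² = 144)
W = √849 (W = √(817 - 16*(-2)) = √(817 + 32) = √849 ≈ 29.138)
J(v) = 288 + v (J(v) = v + 144*2 = v + 288 = 288 + v)
W*(-10 - J(1/(-3))) = √849*(-10 - (288 + 1/(-3))) = √849*(-10 - (288 - ⅓)) = √849*(-10 - 1*863/3) = √849*(-10 - 863/3) = √849*(-893/3) = -893*√849/3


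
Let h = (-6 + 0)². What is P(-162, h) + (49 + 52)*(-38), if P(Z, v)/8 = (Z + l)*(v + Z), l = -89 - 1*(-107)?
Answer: 141314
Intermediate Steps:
l = 18 (l = -89 + 107 = 18)
h = 36 (h = (-6)² = 36)
P(Z, v) = 8*(18 + Z)*(Z + v) (P(Z, v) = 8*((Z + 18)*(v + Z)) = 8*((18 + Z)*(Z + v)) = 8*(18 + Z)*(Z + v))
P(-162, h) + (49 + 52)*(-38) = (8*(-162)² + 144*(-162) + 144*36 + 8*(-162)*36) + (49 + 52)*(-38) = (8*26244 - 23328 + 5184 - 46656) + 101*(-38) = (209952 - 23328 + 5184 - 46656) - 3838 = 145152 - 3838 = 141314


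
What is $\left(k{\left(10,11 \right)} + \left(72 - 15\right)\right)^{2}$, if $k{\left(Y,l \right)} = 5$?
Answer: $3844$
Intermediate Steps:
$\left(k{\left(10,11 \right)} + \left(72 - 15\right)\right)^{2} = \left(5 + \left(72 - 15\right)\right)^{2} = \left(5 + 57\right)^{2} = 62^{2} = 3844$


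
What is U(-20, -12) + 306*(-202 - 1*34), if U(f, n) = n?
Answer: -72228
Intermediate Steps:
U(-20, -12) + 306*(-202 - 1*34) = -12 + 306*(-202 - 1*34) = -12 + 306*(-202 - 34) = -12 + 306*(-236) = -12 - 72216 = -72228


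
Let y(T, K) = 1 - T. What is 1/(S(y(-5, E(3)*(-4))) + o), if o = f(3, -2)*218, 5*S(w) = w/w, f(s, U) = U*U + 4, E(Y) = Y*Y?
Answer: 5/8721 ≈ 0.00057333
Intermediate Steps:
E(Y) = Y²
f(s, U) = 4 + U² (f(s, U) = U² + 4 = 4 + U²)
S(w) = ⅕ (S(w) = (w/w)/5 = (⅕)*1 = ⅕)
o = 1744 (o = (4 + (-2)²)*218 = (4 + 4)*218 = 8*218 = 1744)
1/(S(y(-5, E(3)*(-4))) + o) = 1/(⅕ + 1744) = 1/(8721/5) = 5/8721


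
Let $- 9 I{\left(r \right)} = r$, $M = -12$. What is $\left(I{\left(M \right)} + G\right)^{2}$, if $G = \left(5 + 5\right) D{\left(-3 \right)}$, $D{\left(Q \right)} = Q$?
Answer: $\frac{7396}{9} \approx 821.78$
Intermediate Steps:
$I{\left(r \right)} = - \frac{r}{9}$
$G = -30$ ($G = \left(5 + 5\right) \left(-3\right) = 10 \left(-3\right) = -30$)
$\left(I{\left(M \right)} + G\right)^{2} = \left(\left(- \frac{1}{9}\right) \left(-12\right) - 30\right)^{2} = \left(\frac{4}{3} - 30\right)^{2} = \left(- \frac{86}{3}\right)^{2} = \frac{7396}{9}$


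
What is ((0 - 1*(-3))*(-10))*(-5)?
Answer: 150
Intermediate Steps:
((0 - 1*(-3))*(-10))*(-5) = ((0 + 3)*(-10))*(-5) = (3*(-10))*(-5) = -30*(-5) = 150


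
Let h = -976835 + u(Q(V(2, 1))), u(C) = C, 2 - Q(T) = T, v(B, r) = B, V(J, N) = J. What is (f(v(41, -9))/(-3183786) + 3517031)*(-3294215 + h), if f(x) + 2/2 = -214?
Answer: -23912485791086715025/1591893 ≈ -1.5021e+13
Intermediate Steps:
f(x) = -215 (f(x) = -1 - 214 = -215)
Q(T) = 2 - T
h = -976835 (h = -976835 + (2 - 1*2) = -976835 + (2 - 2) = -976835 + 0 = -976835)
(f(v(41, -9))/(-3183786) + 3517031)*(-3294215 + h) = (-215/(-3183786) + 3517031)*(-3294215 - 976835) = (-215*(-1/3183786) + 3517031)*(-4271050) = (215/3183786 + 3517031)*(-4271050) = (11197474059581/3183786)*(-4271050) = -23912485791086715025/1591893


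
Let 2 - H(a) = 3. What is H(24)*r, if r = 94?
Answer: -94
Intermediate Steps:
H(a) = -1 (H(a) = 2 - 1*3 = 2 - 3 = -1)
H(24)*r = -1*94 = -94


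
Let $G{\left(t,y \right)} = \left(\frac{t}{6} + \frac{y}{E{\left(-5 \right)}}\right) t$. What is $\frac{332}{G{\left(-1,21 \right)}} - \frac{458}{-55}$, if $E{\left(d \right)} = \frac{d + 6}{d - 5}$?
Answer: $\frac{687098}{69355} \approx 9.907$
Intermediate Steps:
$E{\left(d \right)} = \frac{6 + d}{-5 + d}$
$G{\left(t,y \right)} = t \left(- 10 y + \frac{t}{6}\right)$ ($G{\left(t,y \right)} = \left(\frac{t}{6} + \frac{y}{\frac{1}{-5 - 5} \left(6 - 5\right)}\right) t = \left(t \frac{1}{6} + \frac{y}{\frac{1}{-10} \cdot 1}\right) t = \left(\frac{t}{6} + \frac{y}{\left(- \frac{1}{10}\right) 1}\right) t = \left(\frac{t}{6} + \frac{y}{- \frac{1}{10}}\right) t = \left(\frac{t}{6} + y \left(-10\right)\right) t = \left(\frac{t}{6} - 10 y\right) t = \left(- 10 y + \frac{t}{6}\right) t = t \left(- 10 y + \frac{t}{6}\right)$)
$\frac{332}{G{\left(-1,21 \right)}} - \frac{458}{-55} = \frac{332}{\frac{1}{6} \left(-1\right) \left(-1 - 1260\right)} - \frac{458}{-55} = \frac{332}{\frac{1}{6} \left(-1\right) \left(-1 - 1260\right)} - - \frac{458}{55} = \frac{332}{\frac{1}{6} \left(-1\right) \left(-1261\right)} + \frac{458}{55} = \frac{332}{\frac{1261}{6}} + \frac{458}{55} = 332 \cdot \frac{6}{1261} + \frac{458}{55} = \frac{1992}{1261} + \frac{458}{55} = \frac{687098}{69355}$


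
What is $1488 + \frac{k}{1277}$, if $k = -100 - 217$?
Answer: $\frac{1899859}{1277} \approx 1487.8$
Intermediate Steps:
$k = -317$ ($k = -100 - 217 = -317$)
$1488 + \frac{k}{1277} = 1488 - \frac{317}{1277} = \frac{1899859}{1277}$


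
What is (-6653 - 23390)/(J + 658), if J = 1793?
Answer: -30043/2451 ≈ -12.257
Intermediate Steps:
(-6653 - 23390)/(J + 658) = (-6653 - 23390)/(1793 + 658) = -30043/2451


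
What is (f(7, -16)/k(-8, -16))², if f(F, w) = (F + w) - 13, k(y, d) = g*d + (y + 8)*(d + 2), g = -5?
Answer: 121/1600 ≈ 0.075625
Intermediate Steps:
k(y, d) = -5*d + (2 + d)*(8 + y) (k(y, d) = -5*d + (y + 8)*(d + 2) = -5*d + (8 + y)*(2 + d) = -5*d + (2 + d)*(8 + y))
f(F, w) = -13 + F + w
(f(7, -16)/k(-8, -16))² = ((-13 + 7 - 16)/(16 + 2*(-8) + 3*(-16) - 16*(-8)))² = (-22/(16 - 16 - 48 + 128))² = (-22/80)² = (-22*1/80)² = (-11/40)² = 121/1600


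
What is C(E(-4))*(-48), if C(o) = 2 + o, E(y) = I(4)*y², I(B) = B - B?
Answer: -96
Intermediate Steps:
I(B) = 0
E(y) = 0 (E(y) = 0*y² = 0)
C(E(-4))*(-48) = (2 + 0)*(-48) = 2*(-48) = -96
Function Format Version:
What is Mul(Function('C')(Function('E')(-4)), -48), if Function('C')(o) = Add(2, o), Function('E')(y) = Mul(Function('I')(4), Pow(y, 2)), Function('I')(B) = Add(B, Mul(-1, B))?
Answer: -96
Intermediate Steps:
Function('I')(B) = 0
Function('E')(y) = 0 (Function('E')(y) = Mul(0, Pow(y, 2)) = 0)
Mul(Function('C')(Function('E')(-4)), -48) = Mul(Add(2, 0), -48) = Mul(2, -48) = -96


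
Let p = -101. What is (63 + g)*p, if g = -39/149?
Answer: -944148/149 ≈ -6336.6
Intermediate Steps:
g = -39/149 (g = -39*1/149 = -39/149 ≈ -0.26174)
(63 + g)*p = (63 - 39/149)*(-101) = (9348/149)*(-101) = -944148/149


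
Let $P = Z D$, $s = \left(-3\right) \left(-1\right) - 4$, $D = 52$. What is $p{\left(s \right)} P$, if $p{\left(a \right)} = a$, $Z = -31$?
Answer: $1612$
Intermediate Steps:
$s = -1$ ($s = 3 - 4 = -1$)
$P = -1612$ ($P = \left(-31\right) 52 = -1612$)
$p{\left(s \right)} P = \left(-1\right) \left(-1612\right) = 1612$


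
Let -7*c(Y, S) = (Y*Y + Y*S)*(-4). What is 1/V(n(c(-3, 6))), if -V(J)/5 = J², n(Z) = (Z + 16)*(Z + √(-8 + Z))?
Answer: -2401/(115520*(18 - I*√161)²) ≈ -1.4403e-5 - 4.0361e-5*I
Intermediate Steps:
c(Y, S) = 4*Y²/7 + 4*S*Y/7 (c(Y, S) = -(Y*Y + Y*S)*(-4)/7 = -(Y² + S*Y)*(-4)/7 = -(-4*Y² - 4*S*Y)/7 = 4*Y²/7 + 4*S*Y/7)
n(Z) = (16 + Z)*(Z + √(-8 + Z))
V(J) = -5*J²
1/V(n(c(-3, 6))) = 1/(-5*(((4/7)*(-3)*(6 - 3))² + 16*((4/7)*(-3)*(6 - 3)) + 16*√(-8 + (4/7)*(-3)*(6 - 3)) + ((4/7)*(-3)*(6 - 3))*√(-8 + (4/7)*(-3)*(6 - 3)))²) = 1/(-5*(((4/7)*(-3)*3)² + 16*((4/7)*(-3)*3) + 16*√(-8 + (4/7)*(-3)*3) + ((4/7)*(-3)*3)*√(-8 + (4/7)*(-3)*3))²) = 1/(-5*((-36/7)² + 16*(-36/7) + 16*√(-8 - 36/7) - 36*√(-8 - 36/7)/7)²) = 1/(-5*(1296/49 - 576/7 + 16*√(-92/7) - 72*I*√161/49)²) = 1/(-5*(1296/49 - 576/7 + 16*(2*I*√161/7) - 72*I*√161/49)²) = 1/(-5*(1296/49 - 576/7 + 32*I*√161/7 - 72*I*√161/49)²) = 1/(-5*(-2736/49 + 152*I*√161/49)²) = -1/(5*(-2736/49 + 152*I*√161/49)²)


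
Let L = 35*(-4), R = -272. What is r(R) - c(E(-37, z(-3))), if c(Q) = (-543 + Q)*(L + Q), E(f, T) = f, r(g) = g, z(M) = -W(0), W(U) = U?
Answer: -102932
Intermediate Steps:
z(M) = 0 (z(M) = -1*0 = 0)
L = -140
c(Q) = (-543 + Q)*(-140 + Q)
r(R) - c(E(-37, z(-3))) = -272 - (76020 + (-37)² - 683*(-37)) = -272 - (76020 + 1369 + 25271) = -272 - 1*102660 = -272 - 102660 = -102932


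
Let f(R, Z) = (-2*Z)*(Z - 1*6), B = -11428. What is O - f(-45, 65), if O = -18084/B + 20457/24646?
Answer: 540242350955/70413622 ≈ 7672.4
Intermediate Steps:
f(R, Z) = -2*Z*(-6 + Z) (f(R, Z) = (-2*Z)*(Z - 6) = (-2*Z)*(-6 + Z) = -2*Z*(-6 + Z))
O = 169870215/70413622 (O = -18084/(-11428) + 20457/24646 = -18084*(-1/11428) + 20457*(1/24646) = 4521/2857 + 20457/24646 = 169870215/70413622 ≈ 2.4125)
O - f(-45, 65) = 169870215/70413622 - 2*65*(6 - 1*65) = 169870215/70413622 - 2*65*(6 - 65) = 169870215/70413622 - 2*65*(-59) = 169870215/70413622 - 1*(-7670) = 169870215/70413622 + 7670 = 540242350955/70413622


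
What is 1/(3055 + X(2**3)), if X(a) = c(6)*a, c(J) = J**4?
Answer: 1/13423 ≈ 7.4499e-5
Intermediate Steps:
X(a) = 1296*a (X(a) = 6**4*a = 1296*a)
1/(3055 + X(2**3)) = 1/(3055 + 1296*2**3) = 1/(3055 + 1296*8) = 1/(3055 + 10368) = 1/13423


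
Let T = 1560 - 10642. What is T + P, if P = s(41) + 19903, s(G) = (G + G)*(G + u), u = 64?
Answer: 19431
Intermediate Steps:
T = -9082
s(G) = 2*G*(64 + G) (s(G) = (G + G)*(G + 64) = (2*G)*(64 + G) = 2*G*(64 + G))
P = 28513 (P = 2*41*(64 + 41) + 19903 = 2*41*105 + 19903 = 8610 + 19903 = 28513)
T + P = -9082 + 28513 = 19431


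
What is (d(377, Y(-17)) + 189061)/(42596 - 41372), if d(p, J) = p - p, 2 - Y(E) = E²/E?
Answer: 189061/1224 ≈ 154.46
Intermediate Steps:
Y(E) = 2 - E (Y(E) = 2 - E²/E = 2 - E)
d(p, J) = 0
(d(377, Y(-17)) + 189061)/(42596 - 41372) = (0 + 189061)/(42596 - 41372) = 189061/1224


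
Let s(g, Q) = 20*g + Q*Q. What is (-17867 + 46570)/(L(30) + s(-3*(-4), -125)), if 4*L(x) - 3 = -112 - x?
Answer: 114812/63321 ≈ 1.8132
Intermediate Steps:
L(x) = -109/4 - x/4 (L(x) = ¾ + (-112 - x)/4 = ¾ + (-28 - x/4) = -109/4 - x/4)
s(g, Q) = Q² + 20*g (s(g, Q) = 20*g + Q² = Q² + 20*g)
(-17867 + 46570)/(L(30) + s(-3*(-4), -125)) = (-17867 + 46570)/((-109/4 - ¼*30) + ((-125)² + 20*(-3*(-4)))) = 28703/((-109/4 - 15/2) + (15625 + 20*12)) = 28703/(-139/4 + (15625 + 240)) = 28703/(-139/4 + 15865) = 28703/(63321/4) = 28703*(4/63321) = 114812/63321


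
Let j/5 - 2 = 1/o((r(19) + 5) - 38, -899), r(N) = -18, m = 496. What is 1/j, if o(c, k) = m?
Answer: 496/4965 ≈ 0.099899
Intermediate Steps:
o(c, k) = 496
j = 4965/496 (j = 10 + 5/496 = 4965/496 ≈ 10.010)
1/j = 1/(4965/496) = 496/4965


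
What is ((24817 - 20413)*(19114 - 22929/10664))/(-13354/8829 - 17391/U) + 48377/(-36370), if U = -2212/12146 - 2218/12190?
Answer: 80857007780638580579398183/45922075845569293818745 ≈ 1760.7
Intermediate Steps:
U = -13476027/37014935 (U = -2212*1/12146 - 2218*1/12190 = -1106/6073 - 1109/6095 = -13476027/37014935 ≈ -0.36407)
((24817 - 20413)*(19114 - 22929/10664))/(-13354/8829 - 17391/U) + 48377/(-36370) = ((24817 - 20413)*(19114 - 22929/10664))/(-13354/8829 - 17391/(-13476027/37014935)) + 48377/(-36370) = (4404*(19114 - 22929*1/10664))/(-13354*1/8829 - 17391*(-37014935/13476027)) + 48377*(-1/36370) = (4404*(19114 - 22929/10664))/(-13354/8829 + 214575578195/4492009) - 48377/36370 = (4404*(203808767/10664))/(1894427793595469/39659947461) - 48377/36370 = (224393452467/2666)*(39659947461/1894427793595469) - 48377/36370 = 8899432535433620836287/5050544497725520354 - 48377/36370 = 80857007780638580579398183/45922075845569293818745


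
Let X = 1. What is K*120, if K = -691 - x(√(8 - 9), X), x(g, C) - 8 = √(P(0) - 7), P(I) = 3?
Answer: -83880 - 240*I ≈ -83880.0 - 240.0*I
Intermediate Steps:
x(g, C) = 8 + 2*I (x(g, C) = 8 + √(3 - 7) = 8 + √(-4) = 8 + 2*I)
K = -699 - 2*I (K = -691 - (8 + 2*I) = -691 + (-8 - 2*I) = -699 - 2*I ≈ -699.0 - 2.0*I)
K*120 = (-699 - 2*I)*120 = -83880 - 240*I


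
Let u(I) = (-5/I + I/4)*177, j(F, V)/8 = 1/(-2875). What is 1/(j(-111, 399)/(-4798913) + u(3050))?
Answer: 841609367375/113585460039663638 ≈ 7.4095e-6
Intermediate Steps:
j(F, V) = -8/2875 (j(F, V) = 8/(-2875) = 8*(-1/2875) = -8/2875)
u(I) = -885/I + 177*I/4 (u(I) = (-5/I + I*(¼))*177 = (-5/I + I/4)*177 = -885/I + 177*I/4)
1/(j(-111, 399)/(-4798913) + u(3050)) = 1/(-8/2875/(-4798913) + (-885/3050 + (177/4)*3050)) = 1/(-8/2875*(-1/4798913) + (-885*1/3050 + 269925/2)) = 1/(8/13796874875 + (-177/610 + 269925/2)) = 1/(8/13796874875 + 41163474/305) = 1/(113585460039663638/841609367375) = 841609367375/113585460039663638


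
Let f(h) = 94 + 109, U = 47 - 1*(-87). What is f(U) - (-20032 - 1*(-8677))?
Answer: 11558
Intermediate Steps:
U = 134 (U = 47 + 87 = 134)
f(h) = 203
f(U) - (-20032 - 1*(-8677)) = 203 - (-20032 - 1*(-8677)) = 203 - (-20032 + 8677) = 203 - 1*(-11355) = 203 + 11355 = 11558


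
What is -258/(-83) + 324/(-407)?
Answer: 78114/33781 ≈ 2.3124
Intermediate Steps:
-258/(-83) + 324/(-407) = -258*(-1/83) + 324*(-1/407) = 258/83 - 324/407 = 78114/33781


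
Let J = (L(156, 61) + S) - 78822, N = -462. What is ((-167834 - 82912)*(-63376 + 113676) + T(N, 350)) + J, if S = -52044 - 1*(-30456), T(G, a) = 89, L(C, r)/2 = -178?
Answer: -12612624477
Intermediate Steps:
L(C, r) = -356 (L(C, r) = 2*(-178) = -356)
S = -21588 (S = -52044 + 30456 = -21588)
J = -100766 (J = (-356 - 21588) - 78822 = -21944 - 78822 = -100766)
((-167834 - 82912)*(-63376 + 113676) + T(N, 350)) + J = ((-167834 - 82912)*(-63376 + 113676) + 89) - 100766 = (-250746*50300 + 89) - 100766 = (-12612523800 + 89) - 100766 = -12612523711 - 100766 = -12612624477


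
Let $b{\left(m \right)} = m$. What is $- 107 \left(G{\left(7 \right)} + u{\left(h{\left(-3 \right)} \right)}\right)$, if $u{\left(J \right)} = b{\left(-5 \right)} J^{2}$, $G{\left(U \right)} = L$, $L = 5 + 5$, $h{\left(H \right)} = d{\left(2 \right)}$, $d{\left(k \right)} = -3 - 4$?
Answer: $25145$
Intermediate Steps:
$d{\left(k \right)} = -7$ ($d{\left(k \right)} = -3 - 4 = -7$)
$h{\left(H \right)} = -7$
$L = 10$
$G{\left(U \right)} = 10$
$u{\left(J \right)} = - 5 J^{2}$
$- 107 \left(G{\left(7 \right)} + u{\left(h{\left(-3 \right)} \right)}\right) = - 107 \left(10 - 5 \left(-7\right)^{2}\right) = - 107 \left(10 - 245\right) = \left(-107\right) \left(-235\right) = 25145$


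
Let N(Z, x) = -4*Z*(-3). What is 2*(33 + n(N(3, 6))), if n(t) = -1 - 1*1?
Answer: 62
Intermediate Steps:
N(Z, x) = 12*Z
n(t) = -2 (n(t) = -1 - 1 = -2)
2*(33 + n(N(3, 6))) = 2*(33 - 2) = 2*31 = 62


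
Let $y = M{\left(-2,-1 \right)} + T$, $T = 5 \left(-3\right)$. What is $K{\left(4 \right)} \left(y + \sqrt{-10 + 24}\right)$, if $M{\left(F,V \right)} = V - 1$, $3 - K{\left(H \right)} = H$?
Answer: $17 - \sqrt{14} \approx 13.258$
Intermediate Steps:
$K{\left(H \right)} = 3 - H$
$M{\left(F,V \right)} = -1 + V$
$T = -15$
$y = -17$ ($y = \left(-1 - 1\right) - 15 = -2 - 15 = -17$)
$K{\left(4 \right)} \left(y + \sqrt{-10 + 24}\right) = \left(3 - 4\right) \left(-17 + \sqrt{-10 + 24}\right) = \left(3 - 4\right) \left(-17 + \sqrt{14}\right) = - (-17 + \sqrt{14}) = 17 - \sqrt{14}$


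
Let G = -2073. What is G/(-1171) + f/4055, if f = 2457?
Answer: 11283162/4748405 ≈ 2.3762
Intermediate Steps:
G/(-1171) + f/4055 = -2073/(-1171) + 2457/4055 = -2073*(-1/1171) + 2457*(1/4055) = 2073/1171 + 2457/4055 = 11283162/4748405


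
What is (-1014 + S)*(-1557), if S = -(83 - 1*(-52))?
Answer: 1788993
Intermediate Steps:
S = -135 (S = -(83 + 52) = -1*135 = -135)
(-1014 + S)*(-1557) = (-1014 - 135)*(-1557) = -1149*(-1557) = 1788993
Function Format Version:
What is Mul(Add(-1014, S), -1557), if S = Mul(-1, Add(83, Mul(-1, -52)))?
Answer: 1788993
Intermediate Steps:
S = -135 (S = Mul(-1, Add(83, 52)) = Mul(-1, 135) = -135)
Mul(Add(-1014, S), -1557) = Mul(Add(-1014, -135), -1557) = Mul(-1149, -1557) = 1788993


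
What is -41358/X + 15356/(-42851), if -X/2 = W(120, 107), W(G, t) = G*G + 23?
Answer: 664636241/618039973 ≈ 1.0754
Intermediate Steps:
W(G, t) = 23 + G**2 (W(G, t) = G**2 + 23 = 23 + G**2)
X = -28846 (X = -2*(23 + 120**2) = -2*(23 + 14400) = -2*14423 = -28846)
-41358/X + 15356/(-42851) = -41358/(-28846) + 15356/(-42851) = -41358*(-1/28846) + 15356*(-1/42851) = 20679/14423 - 15356/42851 = 664636241/618039973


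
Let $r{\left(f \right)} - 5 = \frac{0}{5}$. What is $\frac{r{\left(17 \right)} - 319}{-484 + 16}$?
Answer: $\frac{157}{234} \approx 0.67094$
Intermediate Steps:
$r{\left(f \right)} = 5$ ($r{\left(f \right)} = 5 + \frac{0}{5} = 5 + 0 \cdot \frac{1}{5} = 5 + 0 = 5$)
$\frac{r{\left(17 \right)} - 319}{-484 + 16} = \frac{5 - 319}{-484 + 16} = - \frac{314}{-468} = \left(-314\right) \left(- \frac{1}{468}\right) = \frac{157}{234}$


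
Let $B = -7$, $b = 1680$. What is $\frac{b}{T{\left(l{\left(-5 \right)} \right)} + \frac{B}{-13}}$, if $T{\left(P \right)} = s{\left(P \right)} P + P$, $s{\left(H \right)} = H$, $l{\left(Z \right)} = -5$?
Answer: $\frac{7280}{89} \approx 81.798$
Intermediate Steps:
$T{\left(P \right)} = P + P^{2}$ ($T{\left(P \right)} = P P + P = P^{2} + P = P + P^{2}$)
$\frac{b}{T{\left(l{\left(-5 \right)} \right)} + \frac{B}{-13}} = \frac{1}{- 5 \left(1 - 5\right) - \frac{7}{-13}} \cdot 1680 = \frac{1}{\left(-5\right) \left(-4\right) - - \frac{7}{13}} \cdot 1680 = \frac{1}{20 + \frac{7}{13}} \cdot 1680 = \frac{1}{\frac{267}{13}} \cdot 1680 = \frac{13}{267} \cdot 1680 = \frac{7280}{89}$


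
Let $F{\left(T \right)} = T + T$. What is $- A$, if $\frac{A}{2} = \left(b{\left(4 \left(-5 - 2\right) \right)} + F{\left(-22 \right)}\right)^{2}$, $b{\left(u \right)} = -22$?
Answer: $-8712$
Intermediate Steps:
$F{\left(T \right)} = 2 T$
$A = 8712$ ($A = 2 \left(-22 + 2 \left(-22\right)\right)^{2} = 2 \left(-22 - 44\right)^{2} = 2 \left(-66\right)^{2} = 2 \cdot 4356 = 8712$)
$- A = \left(-1\right) 8712 = -8712$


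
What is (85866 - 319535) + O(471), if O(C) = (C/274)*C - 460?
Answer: -63929505/274 ≈ -2.3332e+5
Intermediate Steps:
O(C) = -460 + C**2/274 (O(C) = (C*(1/274))*C - 460 = (C/274)*C - 460 = C**2/274 - 460 = -460 + C**2/274)
(85866 - 319535) + O(471) = (85866 - 319535) + (-460 + (1/274)*471**2) = -233669 + (-460 + (1/274)*221841) = -233669 + (-460 + 221841/274) = -233669 + 95801/274 = -63929505/274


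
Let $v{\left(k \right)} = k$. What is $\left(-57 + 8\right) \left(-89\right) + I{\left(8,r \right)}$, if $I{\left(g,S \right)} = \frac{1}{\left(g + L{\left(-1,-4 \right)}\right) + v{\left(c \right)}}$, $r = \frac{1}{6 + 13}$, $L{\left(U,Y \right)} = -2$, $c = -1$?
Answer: $\frac{21806}{5} \approx 4361.2$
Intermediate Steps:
$r = \frac{1}{19} \approx 0.052632$
$I{\left(g,S \right)} = \frac{1}{-3 + g}$ ($I{\left(g,S \right)} = \frac{1}{\left(g - 2\right) - 1} = \frac{1}{\left(-2 + g\right) - 1} = \frac{1}{-3 + g}$)
$\left(-57 + 8\right) \left(-89\right) + I{\left(8,r \right)} = \left(-57 + 8\right) \left(-89\right) + \frac{1}{-3 + 8} = \left(-49\right) \left(-89\right) + \frac{1}{5} = 4361 + \frac{1}{5} = \frac{21806}{5}$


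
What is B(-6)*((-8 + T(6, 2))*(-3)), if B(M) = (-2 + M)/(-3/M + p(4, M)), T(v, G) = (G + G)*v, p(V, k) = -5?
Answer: -256/3 ≈ -85.333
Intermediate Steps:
T(v, G) = 2*G*v (T(v, G) = (2*G)*v = 2*G*v)
B(M) = (-2 + M)/(-5 - 3/M) (B(M) = (-2 + M)/(-3/M - 5) = (-2 + M)/(-5 - 3/M))
B(-6)*((-8 + T(6, 2))*(-3)) = (-6*(2 - 1*(-6))/(3 + 5*(-6)))*((-8 + 2*2*6)*(-3)) = (-6*(2 + 6)/(3 - 30))*((-8 + 24)*(-3)) = (-6*8/(-27))*(16*(-3)) = -6*(-1/27)*8*(-48) = (16/9)*(-48) = -256/3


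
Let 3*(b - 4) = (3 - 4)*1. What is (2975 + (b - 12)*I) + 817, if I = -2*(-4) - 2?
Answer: 3742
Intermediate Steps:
b = 11/3 (b = 4 + ((3 - 4)*1)/3 = 4 + (-1*1)/3 = 4 + (⅓)*(-1) = 4 - ⅓ = 11/3 ≈ 3.6667)
I = 6 (I = 8 - 2 = 6)
(2975 + (b - 12)*I) + 817 = (2975 + (11/3 - 12)*6) + 817 = (2975 - 25/3*6) + 817 = (2975 - 50) + 817 = 2925 + 817 = 3742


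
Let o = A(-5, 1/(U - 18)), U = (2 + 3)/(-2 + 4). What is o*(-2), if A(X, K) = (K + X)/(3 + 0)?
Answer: 314/93 ≈ 3.3763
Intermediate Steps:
U = 5/2 ≈ 2.5000
A(X, K) = K/3 + X/3 (A(X, K) = (K + X)/3 = (K + X)*(1/3) = K/3 + X/3)
o = -157/93 (o = 1/(3*(5/2 - 18)) + (1/3)*(-5) = 1/(3*(-31/2)) - 5/3 = (1/3)*(-2/31) - 5/3 = -2/93 - 5/3 = -157/93 ≈ -1.6882)
o*(-2) = -157/93*(-2) = 314/93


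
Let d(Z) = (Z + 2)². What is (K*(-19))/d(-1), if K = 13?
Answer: -247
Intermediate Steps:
d(Z) = (2 + Z)²
(K*(-19))/d(-1) = (13*(-19))/((2 - 1)²) = -247/(1²) = -247/1 = -247*1 = -247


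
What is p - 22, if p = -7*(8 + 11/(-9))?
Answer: -625/9 ≈ -69.444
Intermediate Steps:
p = -427/9 (p = -7*(8 + 11*(-⅑)) = -7*(8 - 11/9) = -7*61/9 = -427/9 ≈ -47.444)
p - 22 = -427/9 - 22 = -625/9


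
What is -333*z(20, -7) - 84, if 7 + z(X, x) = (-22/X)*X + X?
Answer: 2913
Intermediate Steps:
z(X, x) = -29 + X (z(X, x) = -7 + ((-22/X)*X + X) = -7 + (-22 + X) = -29 + X)
-333*z(20, -7) - 84 = -333*(-29 + 20) - 84 = -333*(-9) - 84 = 2997 - 84 = 2913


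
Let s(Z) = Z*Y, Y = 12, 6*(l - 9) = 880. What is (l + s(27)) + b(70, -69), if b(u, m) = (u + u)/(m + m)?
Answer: 11009/23 ≈ 478.65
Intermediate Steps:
l = 467/3 (l = 9 + (⅙)*880 = 9 + 440/3 = 467/3 ≈ 155.67)
b(u, m) = u/m (b(u, m) = (2*u)/((2*m)) = (2*u)*(1/(2*m)) = u/m)
s(Z) = 12*Z (s(Z) = Z*12 = 12*Z)
(l + s(27)) + b(70, -69) = (467/3 + 12*27) + 70/(-69) = (467/3 + 324) + 70*(-1/69) = 1439/3 - 70/69 = 11009/23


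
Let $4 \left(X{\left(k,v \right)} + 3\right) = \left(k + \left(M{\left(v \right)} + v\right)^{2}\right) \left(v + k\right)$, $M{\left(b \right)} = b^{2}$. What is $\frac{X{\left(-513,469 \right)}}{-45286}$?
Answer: $\frac{267241614130}{22643} \approx 1.1802 \cdot 10^{7}$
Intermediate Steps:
$X{\left(k,v \right)} = -3 + \frac{\left(k + v\right) \left(k + \left(v + v^{2}\right)^{2}\right)}{4}$ ($X{\left(k,v \right)} = -3 + \frac{\left(k + \left(v^{2} + v\right)^{2}\right) \left(v + k\right)}{4} = -3 + \frac{\left(k + \left(v + v^{2}\right)^{2}\right) \left(k + v\right)}{4} = -3 + \frac{\left(k + v\right) \left(k + \left(v + v^{2}\right)^{2}\right)}{4}$)
$\frac{X{\left(-513,469 \right)}}{-45286} = \frac{-3 + \frac{\left(-513\right)^{2}}{4} + \frac{1}{4} \left(-513\right) 469 + \frac{469^{3} \left(1 + 469\right)^{2}}{4} + \frac{1}{4} \left(-513\right) 469^{2} \left(1 + 469\right)^{2}}{-45286} = \left(-3 + \frac{1}{4} \cdot 263169 - \frac{240597}{4} + \frac{1}{4} \cdot 103161709 \cdot 470^{2} + \frac{1}{4} \left(-513\right) 219961 \cdot 470^{2}\right) \left(- \frac{1}{45286}\right) = \left(-3 + \frac{263169}{4} - \frac{240597}{4} + \frac{1}{4} \cdot 103161709 \cdot 220900 + \frac{1}{4} \left(-513\right) 219961 \cdot 220900\right) \left(- \frac{1}{45286}\right) = \left(-3 + \frac{263169}{4} - \frac{240597}{4} + 5697105379525 - 6231588613425\right) \left(- \frac{1}{45286}\right) = \left(-534483228260\right) \left(- \frac{1}{45286}\right) = \frac{267241614130}{22643}$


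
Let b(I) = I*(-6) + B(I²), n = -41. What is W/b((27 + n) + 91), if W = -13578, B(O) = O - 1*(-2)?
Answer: -4526/1823 ≈ -2.4827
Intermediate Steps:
B(O) = 2 + O (B(O) = O + 2 = 2 + O)
b(I) = 2 + I² - 6*I (b(I) = I*(-6) + (2 + I²) = -6*I + (2 + I²) = 2 + I² - 6*I)
W/b((27 + n) + 91) = -13578/(2 + ((27 - 41) + 91)² - 6*((27 - 41) + 91)) = -13578/(2 + (-14 + 91)² - 6*(-14 + 91)) = -13578/(2 + 77² - 6*77) = -13578/(2 + 5929 - 462) = -13578/5469 = -13578*1/5469 = -4526/1823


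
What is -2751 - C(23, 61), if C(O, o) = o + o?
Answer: -2873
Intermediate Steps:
C(O, o) = 2*o
-2751 - C(23, 61) = -2751 - 2*61 = -2751 - 1*122 = -2751 - 122 = -2873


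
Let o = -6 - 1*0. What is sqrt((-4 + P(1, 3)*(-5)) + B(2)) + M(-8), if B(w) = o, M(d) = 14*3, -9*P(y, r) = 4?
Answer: 42 + I*sqrt(70)/3 ≈ 42.0 + 2.7889*I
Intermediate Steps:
P(y, r) = -4/9 (P(y, r) = -1/9*4 = -4/9)
M(d) = 42
o = -6 (o = -6 + 0 = -6)
B(w) = -6
sqrt((-4 + P(1, 3)*(-5)) + B(2)) + M(-8) = sqrt((-4 - 4/9*(-5)) - 6) + 42 = sqrt((-4 + 20/9) - 6) + 42 = sqrt(-16/9 - 6) + 42 = sqrt(-70/9) + 42 = I*sqrt(70)/3 + 42 = 42 + I*sqrt(70)/3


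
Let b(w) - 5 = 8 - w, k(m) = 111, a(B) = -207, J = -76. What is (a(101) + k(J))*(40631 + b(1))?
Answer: -3901728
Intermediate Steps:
b(w) = 13 - w (b(w) = 5 + (8 - w) = 13 - w)
(a(101) + k(J))*(40631 + b(1)) = (-207 + 111)*(40631 + (13 - 1*1)) = -96*(40631 + (13 - 1)) = -96*(40631 + 12) = -96*40643 = -3901728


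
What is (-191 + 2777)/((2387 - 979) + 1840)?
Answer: 1293/1624 ≈ 0.79618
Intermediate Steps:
(-191 + 2777)/((2387 - 979) + 1840) = 2586/(1408 + 1840) = 2586/3248 = 2586*(1/3248) = 1293/1624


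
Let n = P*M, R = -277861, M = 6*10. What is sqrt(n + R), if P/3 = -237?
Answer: I*sqrt(320521) ≈ 566.15*I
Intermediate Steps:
M = 60
P = -711 (P = 3*(-237) = -711)
n = -42660 (n = -711*60 = -42660)
sqrt(n + R) = sqrt(-42660 - 277861) = sqrt(-320521) = I*sqrt(320521)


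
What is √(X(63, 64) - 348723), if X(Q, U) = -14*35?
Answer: I*√349213 ≈ 590.94*I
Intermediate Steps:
X(Q, U) = -490
√(X(63, 64) - 348723) = √(-490 - 348723) = √(-349213) = I*√349213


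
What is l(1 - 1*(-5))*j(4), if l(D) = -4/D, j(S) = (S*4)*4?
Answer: -128/3 ≈ -42.667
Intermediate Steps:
j(S) = 16*S (j(S) = (4*S)*4 = 16*S)
l(1 - 1*(-5))*j(4) = (-4/(1 - 1*(-5)))*(16*4) = -4/(1 + 5)*64 = -4/6*64 = -4*1/6*64 = -2/3*64 = -128/3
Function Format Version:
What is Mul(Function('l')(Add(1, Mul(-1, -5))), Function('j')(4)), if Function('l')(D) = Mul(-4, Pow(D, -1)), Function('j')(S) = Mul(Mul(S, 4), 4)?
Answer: Rational(-128, 3) ≈ -42.667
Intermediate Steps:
Function('j')(S) = Mul(16, S) (Function('j')(S) = Mul(Mul(4, S), 4) = Mul(16, S))
Mul(Function('l')(Add(1, Mul(-1, -5))), Function('j')(4)) = Mul(Mul(-4, Pow(Add(1, Mul(-1, -5)), -1)), Mul(16, 4)) = Mul(Mul(-4, Pow(Add(1, 5), -1)), 64) = Mul(Mul(-4, Pow(6, -1)), 64) = Mul(Mul(-4, Rational(1, 6)), 64) = Mul(Rational(-2, 3), 64) = Rational(-128, 3)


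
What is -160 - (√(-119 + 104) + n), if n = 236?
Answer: -396 - I*√15 ≈ -396.0 - 3.873*I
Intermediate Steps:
-160 - (√(-119 + 104) + n) = -160 - (√(-119 + 104) + 236) = -160 - (√(-15) + 236) = -160 - (I*√15 + 236) = -160 - (236 + I*√15) = -160 + (-236 - I*√15) = -396 - I*√15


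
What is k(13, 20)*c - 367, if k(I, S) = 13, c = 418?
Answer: 5067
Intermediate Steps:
k(13, 20)*c - 367 = 13*418 - 367 = 5434 - 367 = 5067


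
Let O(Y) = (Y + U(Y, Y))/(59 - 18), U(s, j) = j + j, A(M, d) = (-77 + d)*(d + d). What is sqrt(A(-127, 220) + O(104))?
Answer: 8*sqrt(1652833)/41 ≈ 250.85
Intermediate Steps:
A(M, d) = 2*d*(-77 + d) (A(M, d) = (-77 + d)*(2*d) = 2*d*(-77 + d))
U(s, j) = 2*j
O(Y) = 3*Y/41 (O(Y) = (Y + 2*Y)/(59 - 18) = (3*Y)/41 = (3*Y)*(1/41) = 3*Y/41)
sqrt(A(-127, 220) + O(104)) = sqrt(2*220*(-77 + 220) + (3/41)*104) = sqrt(2*220*143 + 312/41) = sqrt(62920 + 312/41) = sqrt(2580032/41) = 8*sqrt(1652833)/41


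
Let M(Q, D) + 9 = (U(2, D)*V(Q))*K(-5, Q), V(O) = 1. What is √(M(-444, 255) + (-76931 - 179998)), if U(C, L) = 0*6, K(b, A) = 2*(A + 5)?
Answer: I*√256938 ≈ 506.89*I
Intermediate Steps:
K(b, A) = 10 + 2*A (K(b, A) = 2*(5 + A) = 10 + 2*A)
U(C, L) = 0
M(Q, D) = -9 (M(Q, D) = -9 + (0*1)*(10 + 2*Q) = -9 + 0*(10 + 2*Q) = -9 + 0 = -9)
√(M(-444, 255) + (-76931 - 179998)) = √(-9 + (-76931 - 179998)) = √(-9 - 256929) = √(-256938) = I*√256938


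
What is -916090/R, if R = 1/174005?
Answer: -159404240450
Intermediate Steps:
R = 1/174005 ≈ 5.7470e-6
-916090/R = -916090/1/174005 = -916090*174005 = -159404240450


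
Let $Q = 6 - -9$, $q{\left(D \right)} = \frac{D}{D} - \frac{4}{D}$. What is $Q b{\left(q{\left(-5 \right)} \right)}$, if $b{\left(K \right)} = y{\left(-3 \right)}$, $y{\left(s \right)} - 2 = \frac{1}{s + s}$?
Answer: $\frac{55}{2} \approx 27.5$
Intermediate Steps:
$q{\left(D \right)} = 1 - \frac{4}{D}$
$y{\left(s \right)} = 2 + \frac{1}{2 s}$ ($y{\left(s \right)} = 2 + \frac{1}{s + s} = 2 + \frac{1}{2 s}$)
$b{\left(K \right)} = \frac{11}{6}$ ($b{\left(K \right)} = 2 + \frac{1}{2 \left(-3\right)} = 2 + \frac{1}{2} \left(- \frac{1}{3}\right) = 2 - \frac{1}{6} = \frac{11}{6}$)
$Q = 15$ ($Q = 6 + 9 = 15$)
$Q b{\left(q{\left(-5 \right)} \right)} = 15 \cdot \frac{11}{6} = \frac{55}{2}$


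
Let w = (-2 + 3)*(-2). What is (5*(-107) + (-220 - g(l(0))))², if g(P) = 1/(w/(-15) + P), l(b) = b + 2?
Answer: 584430625/1024 ≈ 5.7073e+5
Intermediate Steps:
w = -2 (w = 1*(-2) = -2)
l(b) = 2 + b
g(P) = 1/(2/15 + P) (g(P) = 1/(-2/(-15) + P) = 1/(-2*(-1/15) + P) = 1/(2/15 + P))
(5*(-107) + (-220 - g(l(0))))² = (5*(-107) + (-220 - 15/(2 + 15*(2 + 0))))² = (-535 + (-220 - 15/(2 + 15*2)))² = (-535 + (-220 - 15/(2 + 30)))² = (-535 + (-220 - 15/32))² = (-535 - 7055/32)² = (-24175/32)² = 584430625/1024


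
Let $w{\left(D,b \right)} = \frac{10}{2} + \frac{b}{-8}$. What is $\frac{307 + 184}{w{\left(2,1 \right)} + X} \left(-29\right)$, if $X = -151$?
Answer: $\frac{113912}{1169} \approx 97.444$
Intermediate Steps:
$w{\left(D,b \right)} = 5 - \frac{b}{8}$ ($w{\left(D,b \right)} = 10 \cdot \frac{1}{2} + b \left(- \frac{1}{8}\right) = 5 - \frac{b}{8}$)
$\frac{307 + 184}{w{\left(2,1 \right)} + X} \left(-29\right) = \frac{307 + 184}{\left(5 - \frac{1}{8}\right) - 151} \left(-29\right) = \frac{491}{\left(5 - \frac{1}{8}\right) - 151} \left(-29\right) = \frac{491}{\frac{39}{8} - 151} \left(-29\right) = \frac{491}{- \frac{1169}{8}} \left(-29\right) = 491 \left(- \frac{8}{1169}\right) \left(-29\right) = \left(- \frac{3928}{1169}\right) \left(-29\right) = \frac{113912}{1169}$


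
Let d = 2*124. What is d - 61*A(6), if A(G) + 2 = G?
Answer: 4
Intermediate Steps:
A(G) = -2 + G
d = 248
d - 61*A(6) = 248 - 61*(-2 + 6) = 248 - 61*4 = 248 - 244 = 4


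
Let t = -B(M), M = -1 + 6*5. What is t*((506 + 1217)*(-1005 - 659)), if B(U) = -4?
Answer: -11468288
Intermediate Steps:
M = 29 (M = -1 + 30 = 29)
t = 4 (t = -1*(-4) = 4)
t*((506 + 1217)*(-1005 - 659)) = 4*((506 + 1217)*(-1005 - 659)) = 4*(1723*(-1664)) = 4*(-2867072) = -11468288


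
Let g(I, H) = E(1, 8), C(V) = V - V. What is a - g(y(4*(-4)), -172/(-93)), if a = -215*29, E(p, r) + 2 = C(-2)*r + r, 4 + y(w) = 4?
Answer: -6241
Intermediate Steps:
y(w) = 0 (y(w) = -4 + 4 = 0)
C(V) = 0
E(p, r) = -2 + r (E(p, r) = -2 + (0*r + r) = -2 + (0 + r) = -2 + r)
g(I, H) = 6 (g(I, H) = -2 + 8 = 6)
a = -6235
a - g(y(4*(-4)), -172/(-93)) = -6235 - 1*6 = -6235 - 6 = -6241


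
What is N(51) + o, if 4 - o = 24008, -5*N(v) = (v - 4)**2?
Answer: -122229/5 ≈ -24446.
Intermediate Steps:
N(v) = -(-4 + v)**2/5 (N(v) = -(v - 4)**2/5 = -(-4 + v)**2/5)
o = -24004 (o = 4 - 1*24008 = 4 - 24008 = -24004)
N(51) + o = -(-4 + 51)**2/5 - 24004 = -1/5*47**2 - 24004 = -1/5*2209 - 24004 = -2209/5 - 24004 = -122229/5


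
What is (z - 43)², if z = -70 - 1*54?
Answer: 27889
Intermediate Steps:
z = -124 (z = -70 - 54 = -124)
(z - 43)² = (-124 - 43)² = (-167)² = 27889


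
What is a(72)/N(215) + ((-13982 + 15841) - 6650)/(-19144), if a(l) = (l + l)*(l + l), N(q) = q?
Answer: 398000049/4115960 ≈ 96.697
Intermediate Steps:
a(l) = 4*l**2 (a(l) = (2*l)*(2*l) = 4*l**2)
a(72)/N(215) + ((-13982 + 15841) - 6650)/(-19144) = (4*72**2)/215 + ((-13982 + 15841) - 6650)/(-19144) = (4*5184)*(1/215) + (1859 - 6650)*(-1/19144) = 20736*(1/215) - 4791*(-1/19144) = 20736/215 + 4791/19144 = 398000049/4115960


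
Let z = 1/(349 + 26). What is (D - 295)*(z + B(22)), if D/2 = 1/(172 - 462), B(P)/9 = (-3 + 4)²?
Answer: -144411776/54375 ≈ -2655.8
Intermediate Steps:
B(P) = 9 (B(P) = 9*(-3 + 4)² = 9*1² = 9*1 = 9)
z = 1/375 ≈ 0.0026667
D = -1/145 (D = 2/(172 - 462) = 2/(-290) = 2*(-1/290) = -1/145 ≈ -0.0068966)
(D - 295)*(z + B(22)) = (-1/145 - 295)*(1/375 + 9) = -42776/145*3376/375 = -144411776/54375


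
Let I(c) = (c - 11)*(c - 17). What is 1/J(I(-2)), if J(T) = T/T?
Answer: 1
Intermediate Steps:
I(c) = (-17 + c)*(-11 + c) (I(c) = (-11 + c)*(-17 + c) = (-17 + c)*(-11 + c))
J(T) = 1
1/J(I(-2)) = 1/1 = 1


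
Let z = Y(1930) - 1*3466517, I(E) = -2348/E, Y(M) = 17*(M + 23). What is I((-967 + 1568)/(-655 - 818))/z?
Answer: -864651/515855729 ≈ -0.0016761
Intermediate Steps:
Y(M) = 391 + 17*M (Y(M) = 17*(23 + M) = 391 + 17*M)
z = -3433316 (z = (391 + 17*1930) - 1*3466517 = (391 + 32810) - 3466517 = 33201 - 3466517 = -3433316)
I((-967 + 1568)/(-655 - 818))/z = -2348*(-655 - 818)/(-967 + 1568)/(-3433316) = -2348/(601/(-1473))*(-1/3433316) = -2348/(601*(-1/1473))*(-1/3433316) = -2348/(-601/1473)*(-1/3433316) = -2348*(-1473/601)*(-1/3433316) = (3458604/601)*(-1/3433316) = -864651/515855729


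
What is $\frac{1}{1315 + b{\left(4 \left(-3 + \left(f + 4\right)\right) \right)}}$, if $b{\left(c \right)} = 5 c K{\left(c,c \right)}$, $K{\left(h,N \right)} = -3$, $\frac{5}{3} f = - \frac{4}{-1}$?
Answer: $\frac{1}{1111} \approx 0.00090009$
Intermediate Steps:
$f = \frac{12}{5}$ ($f = \frac{3 \left(- \frac{4}{-1}\right)}{5} = \frac{3 \left(\left(-4\right) \left(-1\right)\right)}{5} = \frac{3}{5} \cdot 4 = \frac{12}{5} \approx 2.4$)
$b{\left(c \right)} = - 15 c$ ($b{\left(c \right)} = 5 c \left(-3\right) = - 15 c$)
$\frac{1}{1315 + b{\left(4 \left(-3 + \left(f + 4\right)\right) \right)}} = \frac{1}{1315 - 15 \cdot 4 \left(-3 + \left(\frac{12}{5} + 4\right)\right)} = \frac{1}{1315 - 15 \cdot 4 \left(-3 + \frac{32}{5}\right)} = \frac{1}{1315 - 15 \cdot 4 \cdot \frac{17}{5}} = \frac{1}{1315 - 204} = \frac{1}{1111}$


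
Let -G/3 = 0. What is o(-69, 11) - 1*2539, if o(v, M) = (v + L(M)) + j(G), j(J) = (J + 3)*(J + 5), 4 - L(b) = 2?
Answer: -2591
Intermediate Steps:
G = 0 (G = -3*0 = 0)
L(b) = 2 (L(b) = 4 - 1*2 = 4 - 2 = 2)
j(J) = (3 + J)*(5 + J)
o(v, M) = 17 + v (o(v, M) = (v + 2) + (15 + 0² + 8*0) = (2 + v) + (15 + 0 + 0) = (2 + v) + 15 = 17 + v)
o(-69, 11) - 1*2539 = (17 - 69) - 1*2539 = -52 - 2539 = -2591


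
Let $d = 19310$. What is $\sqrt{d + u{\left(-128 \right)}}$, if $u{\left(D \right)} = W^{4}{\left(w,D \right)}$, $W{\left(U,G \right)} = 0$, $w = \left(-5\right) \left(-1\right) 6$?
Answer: $\sqrt{19310} \approx 138.96$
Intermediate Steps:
$w = 30$ ($w = 5 \cdot 6 = 30$)
$u{\left(D \right)} = 0$ ($u{\left(D \right)} = 0^{4} = 0$)
$\sqrt{d + u{\left(-128 \right)}} = \sqrt{19310 + 0} = \sqrt{19310}$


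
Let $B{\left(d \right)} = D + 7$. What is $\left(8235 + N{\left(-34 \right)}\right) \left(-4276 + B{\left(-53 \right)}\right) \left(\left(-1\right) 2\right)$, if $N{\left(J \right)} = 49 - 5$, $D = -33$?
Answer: $71232516$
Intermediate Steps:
$N{\left(J \right)} = 44$ ($N{\left(J \right)} = 49 - 5 = 44$)
$B{\left(d \right)} = -26$ ($B{\left(d \right)} = -33 + 7 = -26$)
$\left(8235 + N{\left(-34 \right)}\right) \left(-4276 + B{\left(-53 \right)}\right) \left(\left(-1\right) 2\right) = \left(8235 + 44\right) \left(-4276 - 26\right) \left(\left(-1\right) 2\right) = 8279 \left(-4302\right) \left(-2\right) = \left(-35616258\right) \left(-2\right) = 71232516$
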